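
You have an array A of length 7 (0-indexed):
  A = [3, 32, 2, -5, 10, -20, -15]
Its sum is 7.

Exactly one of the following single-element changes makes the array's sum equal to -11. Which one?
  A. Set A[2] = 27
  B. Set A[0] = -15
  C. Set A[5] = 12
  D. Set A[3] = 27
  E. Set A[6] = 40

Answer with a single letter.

Answer: B

Derivation:
Option A: A[2] 2->27, delta=25, new_sum=7+(25)=32
Option B: A[0] 3->-15, delta=-18, new_sum=7+(-18)=-11 <-- matches target
Option C: A[5] -20->12, delta=32, new_sum=7+(32)=39
Option D: A[3] -5->27, delta=32, new_sum=7+(32)=39
Option E: A[6] -15->40, delta=55, new_sum=7+(55)=62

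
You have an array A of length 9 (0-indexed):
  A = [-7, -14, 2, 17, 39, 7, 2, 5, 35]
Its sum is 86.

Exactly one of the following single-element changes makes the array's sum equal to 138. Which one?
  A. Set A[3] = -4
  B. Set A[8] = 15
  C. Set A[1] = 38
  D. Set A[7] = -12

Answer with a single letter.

Option A: A[3] 17->-4, delta=-21, new_sum=86+(-21)=65
Option B: A[8] 35->15, delta=-20, new_sum=86+(-20)=66
Option C: A[1] -14->38, delta=52, new_sum=86+(52)=138 <-- matches target
Option D: A[7] 5->-12, delta=-17, new_sum=86+(-17)=69

Answer: C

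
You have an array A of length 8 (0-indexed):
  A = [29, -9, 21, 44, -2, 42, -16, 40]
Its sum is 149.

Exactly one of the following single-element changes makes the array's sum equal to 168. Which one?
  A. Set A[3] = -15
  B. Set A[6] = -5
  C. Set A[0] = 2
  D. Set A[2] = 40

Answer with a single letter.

Answer: D

Derivation:
Option A: A[3] 44->-15, delta=-59, new_sum=149+(-59)=90
Option B: A[6] -16->-5, delta=11, new_sum=149+(11)=160
Option C: A[0] 29->2, delta=-27, new_sum=149+(-27)=122
Option D: A[2] 21->40, delta=19, new_sum=149+(19)=168 <-- matches target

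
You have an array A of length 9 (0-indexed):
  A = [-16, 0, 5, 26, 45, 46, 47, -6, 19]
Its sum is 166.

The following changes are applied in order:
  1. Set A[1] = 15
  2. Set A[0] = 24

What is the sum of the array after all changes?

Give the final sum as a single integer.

Initial sum: 166
Change 1: A[1] 0 -> 15, delta = 15, sum = 181
Change 2: A[0] -16 -> 24, delta = 40, sum = 221

Answer: 221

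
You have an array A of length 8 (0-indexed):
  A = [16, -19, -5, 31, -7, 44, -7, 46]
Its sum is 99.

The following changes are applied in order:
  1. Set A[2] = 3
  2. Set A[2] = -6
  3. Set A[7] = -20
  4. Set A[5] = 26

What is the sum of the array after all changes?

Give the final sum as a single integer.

Initial sum: 99
Change 1: A[2] -5 -> 3, delta = 8, sum = 107
Change 2: A[2] 3 -> -6, delta = -9, sum = 98
Change 3: A[7] 46 -> -20, delta = -66, sum = 32
Change 4: A[5] 44 -> 26, delta = -18, sum = 14

Answer: 14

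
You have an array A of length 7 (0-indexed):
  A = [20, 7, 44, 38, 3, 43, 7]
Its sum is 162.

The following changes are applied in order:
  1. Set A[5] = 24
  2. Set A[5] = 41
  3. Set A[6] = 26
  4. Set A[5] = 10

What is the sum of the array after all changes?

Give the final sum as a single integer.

Answer: 148

Derivation:
Initial sum: 162
Change 1: A[5] 43 -> 24, delta = -19, sum = 143
Change 2: A[5] 24 -> 41, delta = 17, sum = 160
Change 3: A[6] 7 -> 26, delta = 19, sum = 179
Change 4: A[5] 41 -> 10, delta = -31, sum = 148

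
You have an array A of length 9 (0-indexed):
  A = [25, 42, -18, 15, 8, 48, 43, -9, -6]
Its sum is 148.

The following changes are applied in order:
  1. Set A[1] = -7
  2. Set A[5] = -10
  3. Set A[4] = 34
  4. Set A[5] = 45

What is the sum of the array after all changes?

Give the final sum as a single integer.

Initial sum: 148
Change 1: A[1] 42 -> -7, delta = -49, sum = 99
Change 2: A[5] 48 -> -10, delta = -58, sum = 41
Change 3: A[4] 8 -> 34, delta = 26, sum = 67
Change 4: A[5] -10 -> 45, delta = 55, sum = 122

Answer: 122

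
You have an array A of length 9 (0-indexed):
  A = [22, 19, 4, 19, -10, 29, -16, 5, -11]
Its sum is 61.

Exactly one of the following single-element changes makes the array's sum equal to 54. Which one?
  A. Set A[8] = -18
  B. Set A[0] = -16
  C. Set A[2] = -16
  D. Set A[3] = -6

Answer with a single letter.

Answer: A

Derivation:
Option A: A[8] -11->-18, delta=-7, new_sum=61+(-7)=54 <-- matches target
Option B: A[0] 22->-16, delta=-38, new_sum=61+(-38)=23
Option C: A[2] 4->-16, delta=-20, new_sum=61+(-20)=41
Option D: A[3] 19->-6, delta=-25, new_sum=61+(-25)=36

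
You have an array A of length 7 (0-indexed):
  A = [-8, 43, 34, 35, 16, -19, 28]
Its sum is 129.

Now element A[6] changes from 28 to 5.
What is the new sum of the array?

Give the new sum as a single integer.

Old value at index 6: 28
New value at index 6: 5
Delta = 5 - 28 = -23
New sum = old_sum + delta = 129 + (-23) = 106

Answer: 106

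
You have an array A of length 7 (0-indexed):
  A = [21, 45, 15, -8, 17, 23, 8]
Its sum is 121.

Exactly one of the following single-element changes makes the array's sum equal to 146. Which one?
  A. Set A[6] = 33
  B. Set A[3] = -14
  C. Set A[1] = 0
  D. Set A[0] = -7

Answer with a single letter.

Answer: A

Derivation:
Option A: A[6] 8->33, delta=25, new_sum=121+(25)=146 <-- matches target
Option B: A[3] -8->-14, delta=-6, new_sum=121+(-6)=115
Option C: A[1] 45->0, delta=-45, new_sum=121+(-45)=76
Option D: A[0] 21->-7, delta=-28, new_sum=121+(-28)=93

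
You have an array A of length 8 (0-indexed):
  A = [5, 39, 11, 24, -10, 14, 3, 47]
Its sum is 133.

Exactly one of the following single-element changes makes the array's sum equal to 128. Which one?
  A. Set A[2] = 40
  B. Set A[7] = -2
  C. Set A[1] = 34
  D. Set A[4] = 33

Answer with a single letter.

Option A: A[2] 11->40, delta=29, new_sum=133+(29)=162
Option B: A[7] 47->-2, delta=-49, new_sum=133+(-49)=84
Option C: A[1] 39->34, delta=-5, new_sum=133+(-5)=128 <-- matches target
Option D: A[4] -10->33, delta=43, new_sum=133+(43)=176

Answer: C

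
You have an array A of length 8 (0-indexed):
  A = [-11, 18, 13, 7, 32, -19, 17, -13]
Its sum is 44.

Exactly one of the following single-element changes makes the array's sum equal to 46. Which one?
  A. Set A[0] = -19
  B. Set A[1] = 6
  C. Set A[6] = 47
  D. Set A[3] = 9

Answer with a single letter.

Answer: D

Derivation:
Option A: A[0] -11->-19, delta=-8, new_sum=44+(-8)=36
Option B: A[1] 18->6, delta=-12, new_sum=44+(-12)=32
Option C: A[6] 17->47, delta=30, new_sum=44+(30)=74
Option D: A[3] 7->9, delta=2, new_sum=44+(2)=46 <-- matches target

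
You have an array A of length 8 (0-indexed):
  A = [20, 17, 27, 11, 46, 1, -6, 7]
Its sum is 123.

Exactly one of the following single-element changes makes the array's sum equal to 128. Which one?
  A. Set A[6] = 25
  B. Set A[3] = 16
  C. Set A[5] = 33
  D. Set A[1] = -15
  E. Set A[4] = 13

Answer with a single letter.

Answer: B

Derivation:
Option A: A[6] -6->25, delta=31, new_sum=123+(31)=154
Option B: A[3] 11->16, delta=5, new_sum=123+(5)=128 <-- matches target
Option C: A[5] 1->33, delta=32, new_sum=123+(32)=155
Option D: A[1] 17->-15, delta=-32, new_sum=123+(-32)=91
Option E: A[4] 46->13, delta=-33, new_sum=123+(-33)=90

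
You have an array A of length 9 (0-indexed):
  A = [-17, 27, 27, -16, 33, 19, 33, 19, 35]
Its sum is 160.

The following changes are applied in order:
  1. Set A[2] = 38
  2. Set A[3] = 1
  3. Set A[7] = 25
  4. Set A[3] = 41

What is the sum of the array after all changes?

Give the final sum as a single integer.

Initial sum: 160
Change 1: A[2] 27 -> 38, delta = 11, sum = 171
Change 2: A[3] -16 -> 1, delta = 17, sum = 188
Change 3: A[7] 19 -> 25, delta = 6, sum = 194
Change 4: A[3] 1 -> 41, delta = 40, sum = 234

Answer: 234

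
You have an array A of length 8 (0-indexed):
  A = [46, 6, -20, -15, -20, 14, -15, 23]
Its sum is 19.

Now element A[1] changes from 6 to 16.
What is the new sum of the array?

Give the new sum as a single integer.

Answer: 29

Derivation:
Old value at index 1: 6
New value at index 1: 16
Delta = 16 - 6 = 10
New sum = old_sum + delta = 19 + (10) = 29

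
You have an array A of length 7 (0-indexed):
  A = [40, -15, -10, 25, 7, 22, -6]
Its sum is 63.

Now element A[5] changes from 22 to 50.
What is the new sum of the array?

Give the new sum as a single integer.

Old value at index 5: 22
New value at index 5: 50
Delta = 50 - 22 = 28
New sum = old_sum + delta = 63 + (28) = 91

Answer: 91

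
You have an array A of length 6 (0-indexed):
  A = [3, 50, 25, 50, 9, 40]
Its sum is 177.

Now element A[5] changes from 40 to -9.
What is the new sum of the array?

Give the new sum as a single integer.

Old value at index 5: 40
New value at index 5: -9
Delta = -9 - 40 = -49
New sum = old_sum + delta = 177 + (-49) = 128

Answer: 128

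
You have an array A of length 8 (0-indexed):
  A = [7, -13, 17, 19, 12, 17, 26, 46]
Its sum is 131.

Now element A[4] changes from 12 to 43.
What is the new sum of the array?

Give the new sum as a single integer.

Old value at index 4: 12
New value at index 4: 43
Delta = 43 - 12 = 31
New sum = old_sum + delta = 131 + (31) = 162

Answer: 162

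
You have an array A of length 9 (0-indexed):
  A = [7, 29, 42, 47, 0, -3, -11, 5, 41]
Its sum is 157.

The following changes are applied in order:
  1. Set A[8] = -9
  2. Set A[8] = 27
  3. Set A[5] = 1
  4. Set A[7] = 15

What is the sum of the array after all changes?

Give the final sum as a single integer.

Answer: 157

Derivation:
Initial sum: 157
Change 1: A[8] 41 -> -9, delta = -50, sum = 107
Change 2: A[8] -9 -> 27, delta = 36, sum = 143
Change 3: A[5] -3 -> 1, delta = 4, sum = 147
Change 4: A[7] 5 -> 15, delta = 10, sum = 157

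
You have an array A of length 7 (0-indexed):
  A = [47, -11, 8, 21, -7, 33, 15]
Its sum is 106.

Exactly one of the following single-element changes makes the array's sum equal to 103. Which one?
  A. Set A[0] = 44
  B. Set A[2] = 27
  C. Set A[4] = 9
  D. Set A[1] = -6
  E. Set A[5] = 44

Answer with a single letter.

Option A: A[0] 47->44, delta=-3, new_sum=106+(-3)=103 <-- matches target
Option B: A[2] 8->27, delta=19, new_sum=106+(19)=125
Option C: A[4] -7->9, delta=16, new_sum=106+(16)=122
Option D: A[1] -11->-6, delta=5, new_sum=106+(5)=111
Option E: A[5] 33->44, delta=11, new_sum=106+(11)=117

Answer: A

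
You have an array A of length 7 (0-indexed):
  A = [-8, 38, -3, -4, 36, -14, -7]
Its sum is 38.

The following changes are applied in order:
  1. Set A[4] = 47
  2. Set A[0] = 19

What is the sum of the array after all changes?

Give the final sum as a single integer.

Initial sum: 38
Change 1: A[4] 36 -> 47, delta = 11, sum = 49
Change 2: A[0] -8 -> 19, delta = 27, sum = 76

Answer: 76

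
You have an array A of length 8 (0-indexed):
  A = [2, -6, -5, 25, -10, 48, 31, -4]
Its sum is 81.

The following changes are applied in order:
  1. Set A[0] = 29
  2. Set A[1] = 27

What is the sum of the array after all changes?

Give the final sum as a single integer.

Initial sum: 81
Change 1: A[0] 2 -> 29, delta = 27, sum = 108
Change 2: A[1] -6 -> 27, delta = 33, sum = 141

Answer: 141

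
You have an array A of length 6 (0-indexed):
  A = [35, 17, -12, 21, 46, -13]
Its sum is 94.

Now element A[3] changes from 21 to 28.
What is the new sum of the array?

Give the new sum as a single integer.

Old value at index 3: 21
New value at index 3: 28
Delta = 28 - 21 = 7
New sum = old_sum + delta = 94 + (7) = 101

Answer: 101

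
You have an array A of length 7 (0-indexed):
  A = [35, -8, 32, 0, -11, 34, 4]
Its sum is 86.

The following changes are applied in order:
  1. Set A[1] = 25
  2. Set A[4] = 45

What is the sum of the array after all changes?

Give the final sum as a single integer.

Initial sum: 86
Change 1: A[1] -8 -> 25, delta = 33, sum = 119
Change 2: A[4] -11 -> 45, delta = 56, sum = 175

Answer: 175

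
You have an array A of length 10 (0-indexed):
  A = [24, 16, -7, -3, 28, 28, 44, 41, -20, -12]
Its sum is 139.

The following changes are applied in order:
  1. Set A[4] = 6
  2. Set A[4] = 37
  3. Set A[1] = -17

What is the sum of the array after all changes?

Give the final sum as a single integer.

Answer: 115

Derivation:
Initial sum: 139
Change 1: A[4] 28 -> 6, delta = -22, sum = 117
Change 2: A[4] 6 -> 37, delta = 31, sum = 148
Change 3: A[1] 16 -> -17, delta = -33, sum = 115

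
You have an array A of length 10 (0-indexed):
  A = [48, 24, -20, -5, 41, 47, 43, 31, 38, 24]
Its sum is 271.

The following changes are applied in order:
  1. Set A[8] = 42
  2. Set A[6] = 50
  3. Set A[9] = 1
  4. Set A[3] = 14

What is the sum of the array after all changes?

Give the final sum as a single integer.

Answer: 278

Derivation:
Initial sum: 271
Change 1: A[8] 38 -> 42, delta = 4, sum = 275
Change 2: A[6] 43 -> 50, delta = 7, sum = 282
Change 3: A[9] 24 -> 1, delta = -23, sum = 259
Change 4: A[3] -5 -> 14, delta = 19, sum = 278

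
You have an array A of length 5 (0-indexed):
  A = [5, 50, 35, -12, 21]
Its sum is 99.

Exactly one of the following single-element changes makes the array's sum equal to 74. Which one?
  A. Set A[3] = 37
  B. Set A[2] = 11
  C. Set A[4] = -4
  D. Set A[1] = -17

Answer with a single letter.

Answer: C

Derivation:
Option A: A[3] -12->37, delta=49, new_sum=99+(49)=148
Option B: A[2] 35->11, delta=-24, new_sum=99+(-24)=75
Option C: A[4] 21->-4, delta=-25, new_sum=99+(-25)=74 <-- matches target
Option D: A[1] 50->-17, delta=-67, new_sum=99+(-67)=32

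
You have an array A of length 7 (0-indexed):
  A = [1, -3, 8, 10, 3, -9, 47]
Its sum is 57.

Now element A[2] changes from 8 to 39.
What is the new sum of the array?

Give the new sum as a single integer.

Answer: 88

Derivation:
Old value at index 2: 8
New value at index 2: 39
Delta = 39 - 8 = 31
New sum = old_sum + delta = 57 + (31) = 88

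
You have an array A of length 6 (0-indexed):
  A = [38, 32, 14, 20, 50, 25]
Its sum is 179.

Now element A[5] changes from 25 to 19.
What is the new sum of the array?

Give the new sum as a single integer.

Answer: 173

Derivation:
Old value at index 5: 25
New value at index 5: 19
Delta = 19 - 25 = -6
New sum = old_sum + delta = 179 + (-6) = 173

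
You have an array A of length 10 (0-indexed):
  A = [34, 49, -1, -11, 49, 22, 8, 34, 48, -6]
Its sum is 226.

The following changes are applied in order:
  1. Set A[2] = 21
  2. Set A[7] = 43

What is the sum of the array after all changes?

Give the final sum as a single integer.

Answer: 257

Derivation:
Initial sum: 226
Change 1: A[2] -1 -> 21, delta = 22, sum = 248
Change 2: A[7] 34 -> 43, delta = 9, sum = 257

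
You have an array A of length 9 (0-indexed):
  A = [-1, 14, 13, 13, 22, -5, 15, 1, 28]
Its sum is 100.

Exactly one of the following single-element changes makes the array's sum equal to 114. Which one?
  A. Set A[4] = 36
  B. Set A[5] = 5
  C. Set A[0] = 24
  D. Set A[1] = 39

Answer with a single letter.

Answer: A

Derivation:
Option A: A[4] 22->36, delta=14, new_sum=100+(14)=114 <-- matches target
Option B: A[5] -5->5, delta=10, new_sum=100+(10)=110
Option C: A[0] -1->24, delta=25, new_sum=100+(25)=125
Option D: A[1] 14->39, delta=25, new_sum=100+(25)=125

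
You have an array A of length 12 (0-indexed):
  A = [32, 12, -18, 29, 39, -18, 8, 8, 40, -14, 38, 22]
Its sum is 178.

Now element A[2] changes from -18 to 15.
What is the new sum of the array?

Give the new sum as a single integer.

Old value at index 2: -18
New value at index 2: 15
Delta = 15 - -18 = 33
New sum = old_sum + delta = 178 + (33) = 211

Answer: 211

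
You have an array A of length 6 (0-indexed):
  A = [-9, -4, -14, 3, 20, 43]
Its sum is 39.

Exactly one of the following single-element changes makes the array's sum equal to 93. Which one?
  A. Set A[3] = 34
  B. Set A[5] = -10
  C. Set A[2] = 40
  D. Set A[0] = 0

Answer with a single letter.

Option A: A[3] 3->34, delta=31, new_sum=39+(31)=70
Option B: A[5] 43->-10, delta=-53, new_sum=39+(-53)=-14
Option C: A[2] -14->40, delta=54, new_sum=39+(54)=93 <-- matches target
Option D: A[0] -9->0, delta=9, new_sum=39+(9)=48

Answer: C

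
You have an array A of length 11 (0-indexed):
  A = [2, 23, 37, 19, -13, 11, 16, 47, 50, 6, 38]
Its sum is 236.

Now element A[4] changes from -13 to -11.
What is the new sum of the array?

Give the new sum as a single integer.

Old value at index 4: -13
New value at index 4: -11
Delta = -11 - -13 = 2
New sum = old_sum + delta = 236 + (2) = 238

Answer: 238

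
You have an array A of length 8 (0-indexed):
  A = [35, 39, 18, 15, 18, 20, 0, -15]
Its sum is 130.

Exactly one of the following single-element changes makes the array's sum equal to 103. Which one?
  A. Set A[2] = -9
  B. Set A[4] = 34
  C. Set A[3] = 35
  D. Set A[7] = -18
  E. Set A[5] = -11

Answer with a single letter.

Answer: A

Derivation:
Option A: A[2] 18->-9, delta=-27, new_sum=130+(-27)=103 <-- matches target
Option B: A[4] 18->34, delta=16, new_sum=130+(16)=146
Option C: A[3] 15->35, delta=20, new_sum=130+(20)=150
Option D: A[7] -15->-18, delta=-3, new_sum=130+(-3)=127
Option E: A[5] 20->-11, delta=-31, new_sum=130+(-31)=99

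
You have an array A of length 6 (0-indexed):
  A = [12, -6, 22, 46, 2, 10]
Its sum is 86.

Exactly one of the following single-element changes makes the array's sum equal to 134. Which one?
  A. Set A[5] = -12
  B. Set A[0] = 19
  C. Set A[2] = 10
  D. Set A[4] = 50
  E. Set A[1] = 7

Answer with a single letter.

Answer: D

Derivation:
Option A: A[5] 10->-12, delta=-22, new_sum=86+(-22)=64
Option B: A[0] 12->19, delta=7, new_sum=86+(7)=93
Option C: A[2] 22->10, delta=-12, new_sum=86+(-12)=74
Option D: A[4] 2->50, delta=48, new_sum=86+(48)=134 <-- matches target
Option E: A[1] -6->7, delta=13, new_sum=86+(13)=99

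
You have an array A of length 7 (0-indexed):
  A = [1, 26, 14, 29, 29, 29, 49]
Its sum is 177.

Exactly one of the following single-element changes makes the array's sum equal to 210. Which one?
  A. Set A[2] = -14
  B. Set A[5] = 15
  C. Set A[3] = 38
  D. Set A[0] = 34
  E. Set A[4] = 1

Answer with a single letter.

Answer: D

Derivation:
Option A: A[2] 14->-14, delta=-28, new_sum=177+(-28)=149
Option B: A[5] 29->15, delta=-14, new_sum=177+(-14)=163
Option C: A[3] 29->38, delta=9, new_sum=177+(9)=186
Option D: A[0] 1->34, delta=33, new_sum=177+(33)=210 <-- matches target
Option E: A[4] 29->1, delta=-28, new_sum=177+(-28)=149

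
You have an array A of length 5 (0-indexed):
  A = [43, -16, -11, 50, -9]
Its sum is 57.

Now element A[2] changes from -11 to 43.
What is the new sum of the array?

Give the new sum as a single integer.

Answer: 111

Derivation:
Old value at index 2: -11
New value at index 2: 43
Delta = 43 - -11 = 54
New sum = old_sum + delta = 57 + (54) = 111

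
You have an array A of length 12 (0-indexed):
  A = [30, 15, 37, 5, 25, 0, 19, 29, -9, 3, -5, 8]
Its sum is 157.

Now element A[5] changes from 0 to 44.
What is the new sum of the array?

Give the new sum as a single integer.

Old value at index 5: 0
New value at index 5: 44
Delta = 44 - 0 = 44
New sum = old_sum + delta = 157 + (44) = 201

Answer: 201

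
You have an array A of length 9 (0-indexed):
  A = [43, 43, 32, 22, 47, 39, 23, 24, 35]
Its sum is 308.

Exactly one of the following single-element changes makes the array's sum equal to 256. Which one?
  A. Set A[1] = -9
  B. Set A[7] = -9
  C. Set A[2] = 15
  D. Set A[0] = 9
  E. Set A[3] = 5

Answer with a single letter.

Answer: A

Derivation:
Option A: A[1] 43->-9, delta=-52, new_sum=308+(-52)=256 <-- matches target
Option B: A[7] 24->-9, delta=-33, new_sum=308+(-33)=275
Option C: A[2] 32->15, delta=-17, new_sum=308+(-17)=291
Option D: A[0] 43->9, delta=-34, new_sum=308+(-34)=274
Option E: A[3] 22->5, delta=-17, new_sum=308+(-17)=291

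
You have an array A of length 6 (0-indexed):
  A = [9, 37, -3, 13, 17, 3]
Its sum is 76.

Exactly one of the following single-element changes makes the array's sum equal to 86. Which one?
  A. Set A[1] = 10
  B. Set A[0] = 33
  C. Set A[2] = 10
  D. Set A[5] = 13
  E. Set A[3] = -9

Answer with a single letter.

Answer: D

Derivation:
Option A: A[1] 37->10, delta=-27, new_sum=76+(-27)=49
Option B: A[0] 9->33, delta=24, new_sum=76+(24)=100
Option C: A[2] -3->10, delta=13, new_sum=76+(13)=89
Option D: A[5] 3->13, delta=10, new_sum=76+(10)=86 <-- matches target
Option E: A[3] 13->-9, delta=-22, new_sum=76+(-22)=54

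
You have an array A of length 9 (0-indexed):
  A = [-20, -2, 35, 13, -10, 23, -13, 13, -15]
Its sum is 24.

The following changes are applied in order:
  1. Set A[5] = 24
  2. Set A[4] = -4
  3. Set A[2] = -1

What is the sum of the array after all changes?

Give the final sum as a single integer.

Initial sum: 24
Change 1: A[5] 23 -> 24, delta = 1, sum = 25
Change 2: A[4] -10 -> -4, delta = 6, sum = 31
Change 3: A[2] 35 -> -1, delta = -36, sum = -5

Answer: -5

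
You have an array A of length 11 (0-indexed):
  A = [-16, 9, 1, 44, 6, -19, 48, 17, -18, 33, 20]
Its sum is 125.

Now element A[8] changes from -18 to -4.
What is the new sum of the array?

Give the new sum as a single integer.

Old value at index 8: -18
New value at index 8: -4
Delta = -4 - -18 = 14
New sum = old_sum + delta = 125 + (14) = 139

Answer: 139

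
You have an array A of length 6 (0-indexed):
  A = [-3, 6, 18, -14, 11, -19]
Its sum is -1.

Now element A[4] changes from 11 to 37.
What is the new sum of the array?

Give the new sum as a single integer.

Old value at index 4: 11
New value at index 4: 37
Delta = 37 - 11 = 26
New sum = old_sum + delta = -1 + (26) = 25

Answer: 25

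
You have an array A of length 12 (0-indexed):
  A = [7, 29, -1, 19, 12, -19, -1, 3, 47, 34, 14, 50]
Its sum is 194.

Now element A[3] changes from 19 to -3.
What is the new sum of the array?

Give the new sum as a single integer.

Old value at index 3: 19
New value at index 3: -3
Delta = -3 - 19 = -22
New sum = old_sum + delta = 194 + (-22) = 172

Answer: 172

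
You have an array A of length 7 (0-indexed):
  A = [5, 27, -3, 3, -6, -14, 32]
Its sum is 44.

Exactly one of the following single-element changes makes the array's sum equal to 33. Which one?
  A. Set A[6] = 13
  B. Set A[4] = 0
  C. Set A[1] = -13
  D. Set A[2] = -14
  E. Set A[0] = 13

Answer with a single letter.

Option A: A[6] 32->13, delta=-19, new_sum=44+(-19)=25
Option B: A[4] -6->0, delta=6, new_sum=44+(6)=50
Option C: A[1] 27->-13, delta=-40, new_sum=44+(-40)=4
Option D: A[2] -3->-14, delta=-11, new_sum=44+(-11)=33 <-- matches target
Option E: A[0] 5->13, delta=8, new_sum=44+(8)=52

Answer: D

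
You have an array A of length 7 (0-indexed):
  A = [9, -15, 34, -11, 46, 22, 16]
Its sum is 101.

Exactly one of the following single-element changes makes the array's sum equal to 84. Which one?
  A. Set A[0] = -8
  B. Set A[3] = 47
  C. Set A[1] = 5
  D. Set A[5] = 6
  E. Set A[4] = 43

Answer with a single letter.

Answer: A

Derivation:
Option A: A[0] 9->-8, delta=-17, new_sum=101+(-17)=84 <-- matches target
Option B: A[3] -11->47, delta=58, new_sum=101+(58)=159
Option C: A[1] -15->5, delta=20, new_sum=101+(20)=121
Option D: A[5] 22->6, delta=-16, new_sum=101+(-16)=85
Option E: A[4] 46->43, delta=-3, new_sum=101+(-3)=98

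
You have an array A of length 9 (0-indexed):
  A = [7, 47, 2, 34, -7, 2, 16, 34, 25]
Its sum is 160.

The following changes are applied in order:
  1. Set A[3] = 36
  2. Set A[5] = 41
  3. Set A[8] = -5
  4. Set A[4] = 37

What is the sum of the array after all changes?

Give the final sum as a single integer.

Initial sum: 160
Change 1: A[3] 34 -> 36, delta = 2, sum = 162
Change 2: A[5] 2 -> 41, delta = 39, sum = 201
Change 3: A[8] 25 -> -5, delta = -30, sum = 171
Change 4: A[4] -7 -> 37, delta = 44, sum = 215

Answer: 215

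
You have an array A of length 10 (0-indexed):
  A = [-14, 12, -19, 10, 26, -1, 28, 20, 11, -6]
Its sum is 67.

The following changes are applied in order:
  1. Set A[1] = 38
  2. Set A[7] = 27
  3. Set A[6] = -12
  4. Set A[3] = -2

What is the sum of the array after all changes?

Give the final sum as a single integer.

Answer: 48

Derivation:
Initial sum: 67
Change 1: A[1] 12 -> 38, delta = 26, sum = 93
Change 2: A[7] 20 -> 27, delta = 7, sum = 100
Change 3: A[6] 28 -> -12, delta = -40, sum = 60
Change 4: A[3] 10 -> -2, delta = -12, sum = 48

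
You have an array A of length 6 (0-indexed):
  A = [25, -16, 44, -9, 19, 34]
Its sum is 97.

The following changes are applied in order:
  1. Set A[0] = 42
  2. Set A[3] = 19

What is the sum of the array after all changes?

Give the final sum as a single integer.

Answer: 142

Derivation:
Initial sum: 97
Change 1: A[0] 25 -> 42, delta = 17, sum = 114
Change 2: A[3] -9 -> 19, delta = 28, sum = 142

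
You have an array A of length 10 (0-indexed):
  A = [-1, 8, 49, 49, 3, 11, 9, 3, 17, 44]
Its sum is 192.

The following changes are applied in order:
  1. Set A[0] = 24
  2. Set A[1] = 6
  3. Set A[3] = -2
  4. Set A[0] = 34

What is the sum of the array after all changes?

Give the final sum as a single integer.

Initial sum: 192
Change 1: A[0] -1 -> 24, delta = 25, sum = 217
Change 2: A[1] 8 -> 6, delta = -2, sum = 215
Change 3: A[3] 49 -> -2, delta = -51, sum = 164
Change 4: A[0] 24 -> 34, delta = 10, sum = 174

Answer: 174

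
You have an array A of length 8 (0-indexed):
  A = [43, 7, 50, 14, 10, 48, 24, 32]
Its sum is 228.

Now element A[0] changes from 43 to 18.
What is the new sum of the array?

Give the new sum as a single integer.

Answer: 203

Derivation:
Old value at index 0: 43
New value at index 0: 18
Delta = 18 - 43 = -25
New sum = old_sum + delta = 228 + (-25) = 203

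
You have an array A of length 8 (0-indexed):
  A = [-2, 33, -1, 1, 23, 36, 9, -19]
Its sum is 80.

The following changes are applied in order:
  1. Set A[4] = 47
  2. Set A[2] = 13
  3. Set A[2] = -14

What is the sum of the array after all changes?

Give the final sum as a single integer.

Initial sum: 80
Change 1: A[4] 23 -> 47, delta = 24, sum = 104
Change 2: A[2] -1 -> 13, delta = 14, sum = 118
Change 3: A[2] 13 -> -14, delta = -27, sum = 91

Answer: 91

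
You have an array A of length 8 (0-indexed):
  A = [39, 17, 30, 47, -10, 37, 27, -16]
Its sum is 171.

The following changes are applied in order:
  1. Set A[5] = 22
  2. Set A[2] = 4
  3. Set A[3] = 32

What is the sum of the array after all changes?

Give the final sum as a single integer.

Answer: 115

Derivation:
Initial sum: 171
Change 1: A[5] 37 -> 22, delta = -15, sum = 156
Change 2: A[2] 30 -> 4, delta = -26, sum = 130
Change 3: A[3] 47 -> 32, delta = -15, sum = 115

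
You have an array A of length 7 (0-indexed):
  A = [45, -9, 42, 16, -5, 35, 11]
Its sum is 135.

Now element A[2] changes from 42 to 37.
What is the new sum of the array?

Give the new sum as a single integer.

Old value at index 2: 42
New value at index 2: 37
Delta = 37 - 42 = -5
New sum = old_sum + delta = 135 + (-5) = 130

Answer: 130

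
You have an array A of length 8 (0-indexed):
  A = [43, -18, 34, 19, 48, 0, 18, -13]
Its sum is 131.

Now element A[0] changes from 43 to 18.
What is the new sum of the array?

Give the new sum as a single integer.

Old value at index 0: 43
New value at index 0: 18
Delta = 18 - 43 = -25
New sum = old_sum + delta = 131 + (-25) = 106

Answer: 106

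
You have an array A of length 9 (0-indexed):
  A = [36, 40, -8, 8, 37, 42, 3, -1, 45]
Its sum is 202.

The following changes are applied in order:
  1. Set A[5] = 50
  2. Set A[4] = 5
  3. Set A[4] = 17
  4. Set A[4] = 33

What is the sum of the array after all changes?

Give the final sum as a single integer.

Answer: 206

Derivation:
Initial sum: 202
Change 1: A[5] 42 -> 50, delta = 8, sum = 210
Change 2: A[4] 37 -> 5, delta = -32, sum = 178
Change 3: A[4] 5 -> 17, delta = 12, sum = 190
Change 4: A[4] 17 -> 33, delta = 16, sum = 206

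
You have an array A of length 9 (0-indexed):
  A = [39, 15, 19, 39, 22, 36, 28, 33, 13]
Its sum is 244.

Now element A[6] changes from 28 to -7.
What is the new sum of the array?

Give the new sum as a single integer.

Old value at index 6: 28
New value at index 6: -7
Delta = -7 - 28 = -35
New sum = old_sum + delta = 244 + (-35) = 209

Answer: 209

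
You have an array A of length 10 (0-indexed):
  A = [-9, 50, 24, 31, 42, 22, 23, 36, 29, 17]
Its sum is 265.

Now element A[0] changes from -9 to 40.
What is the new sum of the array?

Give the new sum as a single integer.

Answer: 314

Derivation:
Old value at index 0: -9
New value at index 0: 40
Delta = 40 - -9 = 49
New sum = old_sum + delta = 265 + (49) = 314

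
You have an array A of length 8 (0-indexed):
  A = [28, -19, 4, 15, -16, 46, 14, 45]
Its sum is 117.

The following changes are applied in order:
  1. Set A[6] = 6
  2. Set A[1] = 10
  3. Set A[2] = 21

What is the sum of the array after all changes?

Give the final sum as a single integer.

Initial sum: 117
Change 1: A[6] 14 -> 6, delta = -8, sum = 109
Change 2: A[1] -19 -> 10, delta = 29, sum = 138
Change 3: A[2] 4 -> 21, delta = 17, sum = 155

Answer: 155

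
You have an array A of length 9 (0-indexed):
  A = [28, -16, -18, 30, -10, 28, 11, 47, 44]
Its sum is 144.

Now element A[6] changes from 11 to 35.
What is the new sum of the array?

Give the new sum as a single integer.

Answer: 168

Derivation:
Old value at index 6: 11
New value at index 6: 35
Delta = 35 - 11 = 24
New sum = old_sum + delta = 144 + (24) = 168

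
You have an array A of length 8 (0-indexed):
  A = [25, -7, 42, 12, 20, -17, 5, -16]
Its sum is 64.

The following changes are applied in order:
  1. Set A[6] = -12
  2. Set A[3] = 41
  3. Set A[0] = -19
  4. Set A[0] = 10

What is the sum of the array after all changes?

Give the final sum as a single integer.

Answer: 61

Derivation:
Initial sum: 64
Change 1: A[6] 5 -> -12, delta = -17, sum = 47
Change 2: A[3] 12 -> 41, delta = 29, sum = 76
Change 3: A[0] 25 -> -19, delta = -44, sum = 32
Change 4: A[0] -19 -> 10, delta = 29, sum = 61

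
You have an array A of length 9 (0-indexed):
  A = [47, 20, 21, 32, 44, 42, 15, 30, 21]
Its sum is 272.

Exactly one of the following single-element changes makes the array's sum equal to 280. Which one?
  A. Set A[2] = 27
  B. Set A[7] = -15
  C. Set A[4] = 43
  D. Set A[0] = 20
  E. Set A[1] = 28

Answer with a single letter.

Option A: A[2] 21->27, delta=6, new_sum=272+(6)=278
Option B: A[7] 30->-15, delta=-45, new_sum=272+(-45)=227
Option C: A[4] 44->43, delta=-1, new_sum=272+(-1)=271
Option D: A[0] 47->20, delta=-27, new_sum=272+(-27)=245
Option E: A[1] 20->28, delta=8, new_sum=272+(8)=280 <-- matches target

Answer: E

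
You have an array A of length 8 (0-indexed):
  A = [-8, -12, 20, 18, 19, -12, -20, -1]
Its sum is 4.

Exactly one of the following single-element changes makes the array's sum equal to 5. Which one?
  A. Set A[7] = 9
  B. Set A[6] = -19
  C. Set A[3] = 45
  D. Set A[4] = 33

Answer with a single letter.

Option A: A[7] -1->9, delta=10, new_sum=4+(10)=14
Option B: A[6] -20->-19, delta=1, new_sum=4+(1)=5 <-- matches target
Option C: A[3] 18->45, delta=27, new_sum=4+(27)=31
Option D: A[4] 19->33, delta=14, new_sum=4+(14)=18

Answer: B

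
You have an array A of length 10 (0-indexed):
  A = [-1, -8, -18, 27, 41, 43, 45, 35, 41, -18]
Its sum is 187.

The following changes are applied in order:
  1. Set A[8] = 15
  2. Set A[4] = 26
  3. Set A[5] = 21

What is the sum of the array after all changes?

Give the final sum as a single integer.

Answer: 124

Derivation:
Initial sum: 187
Change 1: A[8] 41 -> 15, delta = -26, sum = 161
Change 2: A[4] 41 -> 26, delta = -15, sum = 146
Change 3: A[5] 43 -> 21, delta = -22, sum = 124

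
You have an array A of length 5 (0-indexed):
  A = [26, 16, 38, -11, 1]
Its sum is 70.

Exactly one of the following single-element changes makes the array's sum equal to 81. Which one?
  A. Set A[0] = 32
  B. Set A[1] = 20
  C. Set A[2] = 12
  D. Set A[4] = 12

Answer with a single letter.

Answer: D

Derivation:
Option A: A[0] 26->32, delta=6, new_sum=70+(6)=76
Option B: A[1] 16->20, delta=4, new_sum=70+(4)=74
Option C: A[2] 38->12, delta=-26, new_sum=70+(-26)=44
Option D: A[4] 1->12, delta=11, new_sum=70+(11)=81 <-- matches target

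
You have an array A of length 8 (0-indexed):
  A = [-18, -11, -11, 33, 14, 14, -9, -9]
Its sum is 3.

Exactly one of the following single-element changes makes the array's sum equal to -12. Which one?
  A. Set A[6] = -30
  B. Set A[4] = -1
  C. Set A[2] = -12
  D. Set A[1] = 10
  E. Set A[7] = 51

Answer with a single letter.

Option A: A[6] -9->-30, delta=-21, new_sum=3+(-21)=-18
Option B: A[4] 14->-1, delta=-15, new_sum=3+(-15)=-12 <-- matches target
Option C: A[2] -11->-12, delta=-1, new_sum=3+(-1)=2
Option D: A[1] -11->10, delta=21, new_sum=3+(21)=24
Option E: A[7] -9->51, delta=60, new_sum=3+(60)=63

Answer: B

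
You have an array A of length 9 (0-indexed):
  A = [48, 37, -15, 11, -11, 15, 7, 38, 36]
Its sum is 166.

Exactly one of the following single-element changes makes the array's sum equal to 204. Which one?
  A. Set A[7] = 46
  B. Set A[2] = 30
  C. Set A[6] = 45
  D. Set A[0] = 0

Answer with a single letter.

Option A: A[7] 38->46, delta=8, new_sum=166+(8)=174
Option B: A[2] -15->30, delta=45, new_sum=166+(45)=211
Option C: A[6] 7->45, delta=38, new_sum=166+(38)=204 <-- matches target
Option D: A[0] 48->0, delta=-48, new_sum=166+(-48)=118

Answer: C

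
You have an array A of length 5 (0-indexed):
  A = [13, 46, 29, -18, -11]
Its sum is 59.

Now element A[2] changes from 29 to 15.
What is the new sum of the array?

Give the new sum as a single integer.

Answer: 45

Derivation:
Old value at index 2: 29
New value at index 2: 15
Delta = 15 - 29 = -14
New sum = old_sum + delta = 59 + (-14) = 45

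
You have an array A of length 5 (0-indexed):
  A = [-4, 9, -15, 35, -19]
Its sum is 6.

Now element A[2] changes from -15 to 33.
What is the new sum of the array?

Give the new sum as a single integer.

Old value at index 2: -15
New value at index 2: 33
Delta = 33 - -15 = 48
New sum = old_sum + delta = 6 + (48) = 54

Answer: 54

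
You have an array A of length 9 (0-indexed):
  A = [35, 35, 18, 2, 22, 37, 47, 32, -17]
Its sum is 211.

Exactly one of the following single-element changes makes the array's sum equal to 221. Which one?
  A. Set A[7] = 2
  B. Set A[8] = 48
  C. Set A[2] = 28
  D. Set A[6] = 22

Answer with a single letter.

Option A: A[7] 32->2, delta=-30, new_sum=211+(-30)=181
Option B: A[8] -17->48, delta=65, new_sum=211+(65)=276
Option C: A[2] 18->28, delta=10, new_sum=211+(10)=221 <-- matches target
Option D: A[6] 47->22, delta=-25, new_sum=211+(-25)=186

Answer: C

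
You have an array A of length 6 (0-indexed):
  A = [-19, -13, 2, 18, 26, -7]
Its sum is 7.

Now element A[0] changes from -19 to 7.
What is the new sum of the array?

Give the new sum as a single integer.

Answer: 33

Derivation:
Old value at index 0: -19
New value at index 0: 7
Delta = 7 - -19 = 26
New sum = old_sum + delta = 7 + (26) = 33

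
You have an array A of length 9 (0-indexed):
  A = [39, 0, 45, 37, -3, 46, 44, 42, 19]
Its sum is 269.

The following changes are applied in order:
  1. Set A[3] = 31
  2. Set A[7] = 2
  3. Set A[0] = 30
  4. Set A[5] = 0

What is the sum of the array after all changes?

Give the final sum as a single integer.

Initial sum: 269
Change 1: A[3] 37 -> 31, delta = -6, sum = 263
Change 2: A[7] 42 -> 2, delta = -40, sum = 223
Change 3: A[0] 39 -> 30, delta = -9, sum = 214
Change 4: A[5] 46 -> 0, delta = -46, sum = 168

Answer: 168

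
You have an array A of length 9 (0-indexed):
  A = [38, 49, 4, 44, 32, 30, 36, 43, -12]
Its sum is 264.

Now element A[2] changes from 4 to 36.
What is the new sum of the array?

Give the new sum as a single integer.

Answer: 296

Derivation:
Old value at index 2: 4
New value at index 2: 36
Delta = 36 - 4 = 32
New sum = old_sum + delta = 264 + (32) = 296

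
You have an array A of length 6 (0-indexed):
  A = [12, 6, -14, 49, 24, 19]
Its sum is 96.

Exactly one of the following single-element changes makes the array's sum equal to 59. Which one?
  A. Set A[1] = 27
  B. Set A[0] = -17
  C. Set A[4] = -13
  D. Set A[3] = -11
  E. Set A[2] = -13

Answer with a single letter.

Option A: A[1] 6->27, delta=21, new_sum=96+(21)=117
Option B: A[0] 12->-17, delta=-29, new_sum=96+(-29)=67
Option C: A[4] 24->-13, delta=-37, new_sum=96+(-37)=59 <-- matches target
Option D: A[3] 49->-11, delta=-60, new_sum=96+(-60)=36
Option E: A[2] -14->-13, delta=1, new_sum=96+(1)=97

Answer: C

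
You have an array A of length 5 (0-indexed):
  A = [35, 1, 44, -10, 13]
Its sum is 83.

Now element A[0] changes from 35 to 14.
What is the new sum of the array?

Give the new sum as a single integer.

Answer: 62

Derivation:
Old value at index 0: 35
New value at index 0: 14
Delta = 14 - 35 = -21
New sum = old_sum + delta = 83 + (-21) = 62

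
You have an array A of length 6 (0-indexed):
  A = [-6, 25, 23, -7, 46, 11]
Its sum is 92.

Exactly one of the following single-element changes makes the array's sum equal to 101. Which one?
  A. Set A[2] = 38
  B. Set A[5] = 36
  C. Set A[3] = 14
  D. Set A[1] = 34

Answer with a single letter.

Option A: A[2] 23->38, delta=15, new_sum=92+(15)=107
Option B: A[5] 11->36, delta=25, new_sum=92+(25)=117
Option C: A[3] -7->14, delta=21, new_sum=92+(21)=113
Option D: A[1] 25->34, delta=9, new_sum=92+(9)=101 <-- matches target

Answer: D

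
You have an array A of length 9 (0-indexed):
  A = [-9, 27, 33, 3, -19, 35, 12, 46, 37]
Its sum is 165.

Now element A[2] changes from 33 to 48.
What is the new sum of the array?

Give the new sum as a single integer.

Old value at index 2: 33
New value at index 2: 48
Delta = 48 - 33 = 15
New sum = old_sum + delta = 165 + (15) = 180

Answer: 180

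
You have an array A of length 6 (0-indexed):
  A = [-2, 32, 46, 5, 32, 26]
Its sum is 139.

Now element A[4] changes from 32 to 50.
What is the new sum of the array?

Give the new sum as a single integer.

Old value at index 4: 32
New value at index 4: 50
Delta = 50 - 32 = 18
New sum = old_sum + delta = 139 + (18) = 157

Answer: 157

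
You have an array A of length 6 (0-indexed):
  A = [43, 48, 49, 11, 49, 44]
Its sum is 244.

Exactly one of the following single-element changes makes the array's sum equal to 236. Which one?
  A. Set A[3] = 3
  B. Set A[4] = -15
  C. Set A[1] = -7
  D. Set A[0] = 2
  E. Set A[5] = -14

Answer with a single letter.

Answer: A

Derivation:
Option A: A[3] 11->3, delta=-8, new_sum=244+(-8)=236 <-- matches target
Option B: A[4] 49->-15, delta=-64, new_sum=244+(-64)=180
Option C: A[1] 48->-7, delta=-55, new_sum=244+(-55)=189
Option D: A[0] 43->2, delta=-41, new_sum=244+(-41)=203
Option E: A[5] 44->-14, delta=-58, new_sum=244+(-58)=186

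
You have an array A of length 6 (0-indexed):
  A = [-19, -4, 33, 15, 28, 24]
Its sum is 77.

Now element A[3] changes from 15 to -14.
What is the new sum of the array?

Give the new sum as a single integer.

Answer: 48

Derivation:
Old value at index 3: 15
New value at index 3: -14
Delta = -14 - 15 = -29
New sum = old_sum + delta = 77 + (-29) = 48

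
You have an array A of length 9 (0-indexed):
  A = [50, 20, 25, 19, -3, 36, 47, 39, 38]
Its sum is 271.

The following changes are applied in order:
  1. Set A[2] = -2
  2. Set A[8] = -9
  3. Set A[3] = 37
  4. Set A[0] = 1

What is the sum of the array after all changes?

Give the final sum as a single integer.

Answer: 166

Derivation:
Initial sum: 271
Change 1: A[2] 25 -> -2, delta = -27, sum = 244
Change 2: A[8] 38 -> -9, delta = -47, sum = 197
Change 3: A[3] 19 -> 37, delta = 18, sum = 215
Change 4: A[0] 50 -> 1, delta = -49, sum = 166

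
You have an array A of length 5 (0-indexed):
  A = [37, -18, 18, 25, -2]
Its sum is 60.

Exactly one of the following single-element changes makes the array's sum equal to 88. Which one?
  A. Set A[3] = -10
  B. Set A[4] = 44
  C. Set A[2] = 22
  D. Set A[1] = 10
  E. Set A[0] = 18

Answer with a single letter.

Answer: D

Derivation:
Option A: A[3] 25->-10, delta=-35, new_sum=60+(-35)=25
Option B: A[4] -2->44, delta=46, new_sum=60+(46)=106
Option C: A[2] 18->22, delta=4, new_sum=60+(4)=64
Option D: A[1] -18->10, delta=28, new_sum=60+(28)=88 <-- matches target
Option E: A[0] 37->18, delta=-19, new_sum=60+(-19)=41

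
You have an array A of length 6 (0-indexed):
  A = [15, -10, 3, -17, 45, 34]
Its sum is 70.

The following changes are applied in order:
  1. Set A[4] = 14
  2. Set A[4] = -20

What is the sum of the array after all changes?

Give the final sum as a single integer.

Initial sum: 70
Change 1: A[4] 45 -> 14, delta = -31, sum = 39
Change 2: A[4] 14 -> -20, delta = -34, sum = 5

Answer: 5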